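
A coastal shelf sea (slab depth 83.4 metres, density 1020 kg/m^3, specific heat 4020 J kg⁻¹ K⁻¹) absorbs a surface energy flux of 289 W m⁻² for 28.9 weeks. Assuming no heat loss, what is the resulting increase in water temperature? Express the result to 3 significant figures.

14.8 K

Areal heat capacity C = ρ c_p D = 1020 × 4020 × 83.4 = 3.42×10^8 J/(m^2 K).
Net heat input Q = F Δt = 289 × (28.9 weeks × 6.048×10^5 s/week) = 5.05×10^9 J/m².
ΔT = Q / C = 5.05×10^9 / 3.42×10^8 = 14.8 K.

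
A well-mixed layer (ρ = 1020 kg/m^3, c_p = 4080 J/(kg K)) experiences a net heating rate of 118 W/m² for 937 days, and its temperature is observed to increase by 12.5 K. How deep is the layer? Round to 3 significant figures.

184 m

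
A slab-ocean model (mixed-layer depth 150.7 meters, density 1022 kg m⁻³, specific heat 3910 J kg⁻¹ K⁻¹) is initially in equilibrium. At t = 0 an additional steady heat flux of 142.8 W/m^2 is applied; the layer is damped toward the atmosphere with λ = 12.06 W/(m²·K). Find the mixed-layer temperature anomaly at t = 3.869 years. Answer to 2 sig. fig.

Areal heat capacity C = ρ c_p D = 1022 × 3910 × 150.7 = 6.02×10^8 J/(m^2 K).
τ = C / λ = 6.02×10^8 / 12.06 = 4.99×10^7 s.
Equilibrium anomaly ΔT_eq = F / λ = 142.8 / 12.06 = 11.8 K.
t = 3.869 years = 1.22×10^8 s, so t/τ = 2.45.
ΔT(t) = ΔT_eq (1 − e^(−t/τ)) = 11.8 × (1 − e^−2.45) = 10.8 K.

11 K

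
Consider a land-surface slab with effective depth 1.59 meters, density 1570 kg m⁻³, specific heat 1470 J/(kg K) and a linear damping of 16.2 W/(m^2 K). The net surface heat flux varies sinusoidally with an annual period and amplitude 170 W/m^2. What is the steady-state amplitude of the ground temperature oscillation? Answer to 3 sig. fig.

10.5 K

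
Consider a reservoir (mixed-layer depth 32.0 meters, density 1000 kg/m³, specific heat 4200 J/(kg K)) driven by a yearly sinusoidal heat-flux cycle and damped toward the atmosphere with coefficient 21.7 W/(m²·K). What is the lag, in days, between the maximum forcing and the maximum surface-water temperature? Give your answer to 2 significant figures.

52 days

Areal heat capacity C = ρ c_p D = 1000 × 4200 × 32.0 = 1.34×10^8 J/(m^2 K).
ω = 2π / 3.15×10^7 s = 1.99×10^-7 s⁻¹.
Phase lag φ = arctan(Cω/λ) = arctan(26.8/21.7) = 0.890 rad.
Time lag = φ / ω = 0.890 / 1.99×10^-7 = 4.47×10^6 s = 51.7 days.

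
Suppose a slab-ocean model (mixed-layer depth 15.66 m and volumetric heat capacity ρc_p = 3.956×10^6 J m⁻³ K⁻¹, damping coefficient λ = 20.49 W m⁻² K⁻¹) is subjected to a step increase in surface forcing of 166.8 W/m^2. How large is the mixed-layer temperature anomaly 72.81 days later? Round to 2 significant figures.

7.1 K

Areal heat capacity C = ρc_p × D = 3.956×10^6 × 15.66 = 6.20×10^7 J/(m^2 K).
τ = C / λ = 6.20×10^7 / 20.49 = 3.02×10^6 s.
Equilibrium anomaly ΔT_eq = F / λ = 166.8 / 20.49 = 8.14 K.
t = 72.81 days = 6.29×10^6 s, so t/τ = 2.08.
ΔT(t) = ΔT_eq (1 − e^(−t/τ)) = 8.14 × (1 − e^−2.08) = 7.12 K.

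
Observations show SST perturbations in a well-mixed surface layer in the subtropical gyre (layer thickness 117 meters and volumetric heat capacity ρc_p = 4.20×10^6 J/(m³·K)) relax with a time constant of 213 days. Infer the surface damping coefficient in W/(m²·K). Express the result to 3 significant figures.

Areal heat capacity C = ρc_p × D = 4.20×10^6 × 117 = 4.91×10^8 J/(m^2 K).
τ = 213 days = 1.84×10^7 s.
λ = C / τ = 4.91×10^8 / 1.84×10^7 = 26.7 W/(m²·K).

26.7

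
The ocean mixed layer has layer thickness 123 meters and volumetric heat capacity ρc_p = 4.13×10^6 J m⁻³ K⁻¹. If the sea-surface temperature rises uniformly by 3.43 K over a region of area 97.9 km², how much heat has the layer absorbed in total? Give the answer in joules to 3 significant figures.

Areal heat capacity C = ρc_p × D = 4.13×10^6 × 123 = 5.08×10^8 J/(m^2 K).
Heat per unit area: q = C ΔT = 5.08×10^8 × 3.43 = 1.74×10^9 J/m².
Total heat: Q = q × A = 1.74×10^9 × (97.9 × 10⁶ m²) = 1.71×10^17 J.

1.71×10^17 J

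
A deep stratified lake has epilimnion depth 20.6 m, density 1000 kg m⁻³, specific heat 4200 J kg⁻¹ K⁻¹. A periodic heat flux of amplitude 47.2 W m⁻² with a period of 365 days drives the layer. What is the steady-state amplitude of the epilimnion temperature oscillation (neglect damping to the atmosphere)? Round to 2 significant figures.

Areal heat capacity C = ρ c_p D = 1000 × 4200 × 20.6 = 8.65×10^7 J m⁻² K⁻¹.
Angular frequency ω = 2π / T = 2π / 3.15×10^7 s = 1.99×10^-7 s⁻¹.
Cω = 8.65×10^7 × 1.99×10^-7 = 17.2 W/(m²·K).
Amplitude A = F₀ / (Cω) = 47.2 / 17.2 = 2.74 K.

2.7 K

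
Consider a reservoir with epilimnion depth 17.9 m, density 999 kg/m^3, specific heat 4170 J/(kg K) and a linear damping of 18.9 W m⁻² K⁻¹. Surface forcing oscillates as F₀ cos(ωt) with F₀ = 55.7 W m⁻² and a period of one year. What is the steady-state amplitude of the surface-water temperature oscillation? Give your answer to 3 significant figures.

2.32 K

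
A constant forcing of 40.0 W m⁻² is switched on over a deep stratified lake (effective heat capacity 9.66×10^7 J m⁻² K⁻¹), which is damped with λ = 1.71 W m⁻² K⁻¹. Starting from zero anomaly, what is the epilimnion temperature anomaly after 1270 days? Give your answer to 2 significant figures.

Areal heat capacity C = 9.66×10^7 J m⁻² K⁻¹ (given).
τ = C / λ = 9.66×10^7 / 1.71 = 5.65×10^7 s.
Equilibrium anomaly ΔT_eq = F / λ = 40.0 / 1.71 = 23.4 K.
t = 1270 days = 1.10×10^8 s, so t/τ = 1.94.
ΔT(t) = ΔT_eq (1 − e^(−t/τ)) = 23.4 × (1 − e^−1.94) = 20.0 K.

20 K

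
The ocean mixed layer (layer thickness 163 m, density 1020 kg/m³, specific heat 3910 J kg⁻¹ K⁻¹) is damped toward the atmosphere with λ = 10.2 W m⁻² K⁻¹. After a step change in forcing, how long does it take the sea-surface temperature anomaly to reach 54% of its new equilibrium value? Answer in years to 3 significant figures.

Areal heat capacity C = ρ c_p D = 1020 × 3910 × 163 = 6.50×10^8 J m⁻² K⁻¹.
τ = C / λ = 6.50×10^8 / 10.2 = 6.37×10^7 s.
Fraction reached: 1 − e^(−t/τ) = 0.54 ⇒ t = −τ ln(1 − 0.54) = τ × 0.777.
t = 4.95×10^7 s = 1.57 years.

1.57 years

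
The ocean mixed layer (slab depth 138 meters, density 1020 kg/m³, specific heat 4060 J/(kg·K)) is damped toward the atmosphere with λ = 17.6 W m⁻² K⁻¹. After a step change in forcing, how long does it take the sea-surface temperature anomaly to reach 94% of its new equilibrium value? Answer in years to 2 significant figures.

2.9 years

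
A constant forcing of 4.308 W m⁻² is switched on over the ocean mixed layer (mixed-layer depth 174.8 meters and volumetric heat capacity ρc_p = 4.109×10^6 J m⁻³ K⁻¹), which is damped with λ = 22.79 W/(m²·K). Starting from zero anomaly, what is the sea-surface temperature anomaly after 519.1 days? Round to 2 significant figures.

0.14 K

Areal heat capacity C = ρc_p × D = 4.109×10^6 × 174.8 = 7.18×10^8 J m⁻² K⁻¹.
τ = C / λ = 7.18×10^8 / 22.79 = 3.15×10^7 s.
Equilibrium anomaly ΔT_eq = F / λ = 4.308 / 22.79 = 0.189 K.
t = 519.1 days = 4.49×10^7 s, so t/τ = 1.42.
ΔT(t) = ΔT_eq (1 − e^(−t/τ)) = 0.189 × (1 − e^−1.42) = 0.143 K.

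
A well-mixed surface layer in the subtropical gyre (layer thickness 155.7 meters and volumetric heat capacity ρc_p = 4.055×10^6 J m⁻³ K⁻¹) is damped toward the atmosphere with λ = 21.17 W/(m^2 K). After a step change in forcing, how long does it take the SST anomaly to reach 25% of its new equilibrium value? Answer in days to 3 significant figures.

99.3 days

Areal heat capacity C = ρc_p × D = 4.055×10^6 × 155.7 = 6.31×10^8 J m⁻² K⁻¹.
τ = C / λ = 6.31×10^8 / 21.17 = 2.98×10^7 s.
Fraction reached: 1 − e^(−t/τ) = 0.25 ⇒ t = −τ ln(1 − 0.25) = τ × 0.288.
t = 8.58×10^6 s = 99.3 days.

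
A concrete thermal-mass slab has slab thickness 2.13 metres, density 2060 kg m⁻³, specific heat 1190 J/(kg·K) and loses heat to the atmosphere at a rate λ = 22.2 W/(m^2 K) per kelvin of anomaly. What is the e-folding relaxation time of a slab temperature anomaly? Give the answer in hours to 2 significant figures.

Areal heat capacity C = ρ c_p D = 2060 × 1190 × 2.13 = 5.22×10^6 J m⁻² K⁻¹.
Relaxation time τ = C / λ = 5.22×10^6 / 22.2 = 2.35×10^5 s.
In hours: 2.35×10^5 s / (3600 s/hour) = 65.3 hours.

65 hours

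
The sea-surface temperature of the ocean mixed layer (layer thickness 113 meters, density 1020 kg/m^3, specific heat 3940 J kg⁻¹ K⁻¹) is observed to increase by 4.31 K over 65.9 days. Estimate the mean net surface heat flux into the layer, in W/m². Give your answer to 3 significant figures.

344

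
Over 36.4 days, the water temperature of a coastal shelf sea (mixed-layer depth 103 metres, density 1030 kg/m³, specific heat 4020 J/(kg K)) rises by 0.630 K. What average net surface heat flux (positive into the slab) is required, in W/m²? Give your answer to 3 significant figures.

85.4

Areal heat capacity C = ρ c_p D = 1030 × 4020 × 103 = 4.26×10^8 J m⁻² K⁻¹.
Required heat per unit area: Q = C ΔT = 4.26×10^8 × 0.630 = 2.69×10^8 J/m².
Flux F = Q / Δt = 2.69×10^8 / 3.14×10^6 s = 85.4 W/m².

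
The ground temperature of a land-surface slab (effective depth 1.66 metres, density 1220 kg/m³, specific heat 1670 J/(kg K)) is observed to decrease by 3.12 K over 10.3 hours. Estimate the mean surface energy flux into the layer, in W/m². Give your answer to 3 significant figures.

Areal heat capacity C = ρ c_p D = 1220 × 1670 × 1.66 = 3.38×10^6 J/(m²·K).
Required heat per unit area: Q = C ΔT = 3.38×10^6 × -3.12 = -1.06×10^7 J/m².
Flux F = Q / Δt = -1.06×10^7 / 37100 s = -285 W/m².

-285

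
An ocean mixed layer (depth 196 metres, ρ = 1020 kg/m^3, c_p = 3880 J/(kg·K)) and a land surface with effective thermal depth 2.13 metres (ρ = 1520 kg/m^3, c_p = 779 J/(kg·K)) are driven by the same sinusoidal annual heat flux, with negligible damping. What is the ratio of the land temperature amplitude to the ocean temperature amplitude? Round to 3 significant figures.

308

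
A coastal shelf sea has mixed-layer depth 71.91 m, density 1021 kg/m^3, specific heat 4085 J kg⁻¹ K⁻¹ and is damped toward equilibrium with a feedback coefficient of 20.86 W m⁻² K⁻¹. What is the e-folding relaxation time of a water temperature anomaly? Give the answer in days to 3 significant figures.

Areal heat capacity C = ρ c_p D = 1021 × 4085 × 71.91 = 3.00×10^8 J/(m^2 K).
Relaxation time τ = C / λ = 3.00×10^8 / 20.86 = 1.44×10^7 s.
In days: 1.44×10^7 s / (86400 s/day) = 166 days.

166 days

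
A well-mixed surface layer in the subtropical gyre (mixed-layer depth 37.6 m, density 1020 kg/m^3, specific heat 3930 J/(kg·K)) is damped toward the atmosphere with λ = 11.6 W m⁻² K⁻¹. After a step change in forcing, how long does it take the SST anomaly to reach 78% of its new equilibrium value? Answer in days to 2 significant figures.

Areal heat capacity C = ρ c_p D = 1020 × 3930 × 37.6 = 1.51×10^8 J/(m²·K).
τ = C / λ = 1.51×10^8 / 11.6 = 1.30×10^7 s.
Fraction reached: 1 − e^(−t/τ) = 0.78 ⇒ t = −τ ln(1 − 0.78) = τ × 1.51.
t = 1.97×10^7 s = 228 days.

230 days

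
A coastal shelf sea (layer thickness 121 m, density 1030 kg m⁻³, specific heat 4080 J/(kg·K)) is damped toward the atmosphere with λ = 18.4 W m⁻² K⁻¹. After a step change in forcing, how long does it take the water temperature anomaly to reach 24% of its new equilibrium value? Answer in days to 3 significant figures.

87.8 days

Areal heat capacity C = ρ c_p D = 1030 × 4080 × 121 = 5.08×10^8 J m⁻² K⁻¹.
τ = C / λ = 5.08×10^8 / 18.4 = 2.76×10^7 s.
Fraction reached: 1 − e^(−t/τ) = 0.24 ⇒ t = −τ ln(1 − 0.24) = τ × 0.274.
t = 7.58×10^6 s = 87.8 days.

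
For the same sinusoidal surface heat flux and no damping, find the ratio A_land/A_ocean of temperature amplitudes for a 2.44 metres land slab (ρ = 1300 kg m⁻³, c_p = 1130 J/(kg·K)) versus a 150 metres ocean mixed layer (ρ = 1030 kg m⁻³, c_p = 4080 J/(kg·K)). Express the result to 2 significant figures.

180

C_ocean = 1030 × 4080 × 150 = 6.30×10^8 J/(m²·K).
C_land = 1300 × 1130 × 2.44 = 3.58×10^6 J/(m²·K).
Undamped amplitude ∝ 1/C, so A_land/A_ocean = C_ocean/C_land = 176.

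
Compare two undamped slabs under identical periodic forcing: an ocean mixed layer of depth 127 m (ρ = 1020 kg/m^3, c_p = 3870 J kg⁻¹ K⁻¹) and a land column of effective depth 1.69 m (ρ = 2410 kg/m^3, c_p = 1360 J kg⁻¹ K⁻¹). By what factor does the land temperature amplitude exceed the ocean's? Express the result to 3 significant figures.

90.5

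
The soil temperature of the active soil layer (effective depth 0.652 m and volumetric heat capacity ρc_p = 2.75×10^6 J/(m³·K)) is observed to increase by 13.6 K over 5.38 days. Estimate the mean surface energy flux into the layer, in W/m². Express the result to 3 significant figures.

52.5

Areal heat capacity C = ρc_p × D = 2.75×10^6 × 0.652 = 1.79×10^6 J m⁻² K⁻¹.
Required heat per unit area: Q = C ΔT = 1.79×10^6 × 13.6 = 2.44×10^7 J/m².
Flux F = Q / Δt = 2.44×10^7 / 4.65×10^5 s = 52.5 W/m².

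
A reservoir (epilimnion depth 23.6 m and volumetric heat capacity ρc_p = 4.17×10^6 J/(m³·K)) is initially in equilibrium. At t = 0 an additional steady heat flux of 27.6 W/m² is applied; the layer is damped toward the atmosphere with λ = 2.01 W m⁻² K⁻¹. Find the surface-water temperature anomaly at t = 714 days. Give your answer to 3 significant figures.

9.84 K

Areal heat capacity C = ρc_p × D = 4.17×10^6 × 23.6 = 9.84×10^7 J/(m²·K).
τ = C / λ = 9.84×10^7 / 2.01 = 4.90×10^7 s.
Equilibrium anomaly ΔT_eq = F / λ = 27.6 / 2.01 = 13.7 K.
t = 714 days = 6.17×10^7 s, so t/τ = 1.26.
ΔT(t) = ΔT_eq (1 − e^(−t/τ)) = 13.7 × (1 − e^−1.26) = 9.84 K.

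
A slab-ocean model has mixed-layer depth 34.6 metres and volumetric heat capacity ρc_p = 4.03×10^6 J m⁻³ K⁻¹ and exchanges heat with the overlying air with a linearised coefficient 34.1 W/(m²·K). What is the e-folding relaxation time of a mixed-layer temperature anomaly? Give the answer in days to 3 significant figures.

Areal heat capacity C = ρc_p × D = 4.03×10^6 × 34.6 = 1.39×10^8 J/(m^2 K).
Relaxation time τ = C / λ = 1.39×10^8 / 34.1 = 4.09×10^6 s.
In days: 4.09×10^6 s / (86400 s/day) = 47.3 days.

47.3 days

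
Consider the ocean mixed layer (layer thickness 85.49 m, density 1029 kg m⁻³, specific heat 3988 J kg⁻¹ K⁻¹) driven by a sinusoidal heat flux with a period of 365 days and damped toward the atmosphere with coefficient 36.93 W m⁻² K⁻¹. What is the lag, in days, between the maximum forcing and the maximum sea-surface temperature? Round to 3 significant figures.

63.0 days

Areal heat capacity C = ρ c_p D = 1029 × 3988 × 85.49 = 3.51×10^8 J/(m^2 K).
ω = 2π / 3.15×10^7 s = 1.99×10^-7 s⁻¹.
Phase lag φ = arctan(Cω/λ) = arctan(69.9/36.93) = 1.08 rad.
Time lag = φ / ω = 1.08 / 1.99×10^-7 = 5.44×10^6 s = 63.0 days.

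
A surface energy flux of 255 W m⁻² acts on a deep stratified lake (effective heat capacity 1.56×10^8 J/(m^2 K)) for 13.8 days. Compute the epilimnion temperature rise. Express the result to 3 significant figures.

1.95 K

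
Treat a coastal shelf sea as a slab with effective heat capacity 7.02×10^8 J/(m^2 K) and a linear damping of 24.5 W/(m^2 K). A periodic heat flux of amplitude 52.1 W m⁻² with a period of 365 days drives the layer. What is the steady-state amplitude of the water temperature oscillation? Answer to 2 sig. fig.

0.37 K

Areal heat capacity C = 7.02×10^8 J/(m^2 K) (given).
Angular frequency ω = 2π / T = 2π / 3.15×10^7 s = 1.99×10^-7 s⁻¹.
√((Cω)² + λ²) = √((140)² + 24.5²) = 142 W/(m²·K).
Amplitude A = F₀ / √((Cω)²+λ²) = 52.1 / 142 = 0.367 K.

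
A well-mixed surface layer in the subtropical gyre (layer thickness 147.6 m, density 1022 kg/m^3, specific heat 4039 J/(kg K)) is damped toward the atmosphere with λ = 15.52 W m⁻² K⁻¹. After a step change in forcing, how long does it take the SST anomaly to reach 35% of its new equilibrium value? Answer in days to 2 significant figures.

200 days

Areal heat capacity C = ρ c_p D = 1022 × 4039 × 147.6 = 6.09×10^8 J m⁻² K⁻¹.
τ = C / λ = 6.09×10^8 / 15.52 = 3.93×10^7 s.
Fraction reached: 1 − e^(−t/τ) = 0.35 ⇒ t = −τ ln(1 − 0.35) = τ × 0.431.
t = 1.69×10^7 s = 196 days.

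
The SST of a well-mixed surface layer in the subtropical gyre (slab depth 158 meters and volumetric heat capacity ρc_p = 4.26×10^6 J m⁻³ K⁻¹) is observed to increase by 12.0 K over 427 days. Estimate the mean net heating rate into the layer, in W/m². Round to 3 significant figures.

Areal heat capacity C = ρc_p × D = 4.26×10^6 × 158 = 6.73×10^8 J m⁻² K⁻¹.
Required heat per unit area: Q = C ΔT = 6.73×10^8 × 12.0 = 8.08×10^9 J/m².
Flux F = Q / Δt = 8.08×10^9 / 3.69×10^7 s = 219 W/m².

219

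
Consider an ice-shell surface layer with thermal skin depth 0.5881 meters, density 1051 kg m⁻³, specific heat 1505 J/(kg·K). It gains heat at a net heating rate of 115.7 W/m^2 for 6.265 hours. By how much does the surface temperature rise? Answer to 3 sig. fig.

2.81 K

Areal heat capacity C = ρ c_p D = 1051 × 1505 × 0.5881 = 9.30×10^5 J/(m²·K).
Net heat input Q = F Δt = 115.7 × (6.265 hours × 3600 s/hour) = 2.61×10^6 J/m².
ΔT = Q / C = 2.61×10^6 / 9.30×10^5 = 2.81 K.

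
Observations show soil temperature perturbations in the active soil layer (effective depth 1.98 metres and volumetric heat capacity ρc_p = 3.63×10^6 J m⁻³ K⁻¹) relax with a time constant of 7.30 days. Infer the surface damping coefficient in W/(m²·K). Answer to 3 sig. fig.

Areal heat capacity C = ρc_p × D = 3.63×10^6 × 1.98 = 7.19×10^6 J m⁻² K⁻¹.
τ = 7.30 days = 6.31×10^5 s.
λ = C / τ = 7.19×10^6 / 6.31×10^5 = 11.4 W/(m²·K).

11.4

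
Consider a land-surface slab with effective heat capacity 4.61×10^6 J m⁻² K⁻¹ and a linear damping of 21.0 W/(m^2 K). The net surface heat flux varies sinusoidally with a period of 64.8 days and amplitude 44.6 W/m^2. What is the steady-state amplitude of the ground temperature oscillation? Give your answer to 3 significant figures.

Areal heat capacity C = 4.61×10^6 J m⁻² K⁻¹ (given).
Angular frequency ω = 2π / T = 2π / 5.60×10^6 s = 1.12×10^-6 s⁻¹.
√((Cω)² + λ²) = √((5.17)² + 21.0²) = 21.6 W/(m²·K).
Amplitude A = F₀ / √((Cω)²+λ²) = 44.6 / 21.6 = 2.06 K.

2.06 K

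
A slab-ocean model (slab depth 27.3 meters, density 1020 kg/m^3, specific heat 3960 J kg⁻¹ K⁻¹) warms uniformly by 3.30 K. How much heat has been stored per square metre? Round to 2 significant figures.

3.6×10^8

Areal heat capacity C = ρ c_p D = 1020 × 3960 × 27.3 = 1.10×10^8 J/(m^2 K).
ΔQ = C ΔT = 1.10×10^8 × 3.30 = 3.64×10^8 J/m².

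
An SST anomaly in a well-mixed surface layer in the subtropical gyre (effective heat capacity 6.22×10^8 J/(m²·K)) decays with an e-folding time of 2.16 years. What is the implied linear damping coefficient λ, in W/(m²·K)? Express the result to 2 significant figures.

Areal heat capacity C = 6.22×10^8 J/(m²·K) (given).
τ = 2.16 years = 6.82×10^7 s.
λ = C / τ = 6.22×10^8 / 6.82×10^7 = 9.12 W/(m²·K).

9.1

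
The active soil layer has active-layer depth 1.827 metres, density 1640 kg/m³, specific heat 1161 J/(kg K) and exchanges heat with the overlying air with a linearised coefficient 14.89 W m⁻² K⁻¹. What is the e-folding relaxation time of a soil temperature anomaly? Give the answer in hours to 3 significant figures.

64.9 hours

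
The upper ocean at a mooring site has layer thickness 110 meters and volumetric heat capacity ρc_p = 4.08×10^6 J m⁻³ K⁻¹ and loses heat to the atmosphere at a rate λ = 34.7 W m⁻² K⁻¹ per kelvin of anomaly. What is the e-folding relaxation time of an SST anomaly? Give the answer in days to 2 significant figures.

150 days

Areal heat capacity C = ρc_p × D = 4.08×10^6 × 110 = 4.49×10^8 J/(m²·K).
Relaxation time τ = C / λ = 4.49×10^8 / 34.7 = 1.29×10^7 s.
In days: 1.29×10^7 s / (86400 s/day) = 150 days.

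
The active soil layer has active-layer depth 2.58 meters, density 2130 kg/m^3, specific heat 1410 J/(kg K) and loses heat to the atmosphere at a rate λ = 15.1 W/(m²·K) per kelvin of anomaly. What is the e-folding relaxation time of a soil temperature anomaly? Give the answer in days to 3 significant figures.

Areal heat capacity C = ρ c_p D = 2130 × 1410 × 2.58 = 7.75×10^6 J m⁻² K⁻¹.
Relaxation time τ = C / λ = 7.75×10^6 / 15.1 = 5.13×10^5 s.
In days: 5.13×10^5 s / (86400 s/day) = 5.94 days.

5.94 days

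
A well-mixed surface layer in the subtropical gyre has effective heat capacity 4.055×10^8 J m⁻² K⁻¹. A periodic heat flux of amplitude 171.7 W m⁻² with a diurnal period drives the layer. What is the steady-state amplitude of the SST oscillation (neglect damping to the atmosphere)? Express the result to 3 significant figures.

Areal heat capacity C = 4.055×10^8 J m⁻² K⁻¹ (given).
Angular frequency ω = 2π / T = 2π / 86400 s = 7.27×10^-5 s⁻¹.
Cω = 4.05×10^8 × 7.27×10^-5 = 29500 W/(m²·K).
Amplitude A = F₀ / (Cω) = 171.7 / 29500 = 0.00582 K.

0.00582 K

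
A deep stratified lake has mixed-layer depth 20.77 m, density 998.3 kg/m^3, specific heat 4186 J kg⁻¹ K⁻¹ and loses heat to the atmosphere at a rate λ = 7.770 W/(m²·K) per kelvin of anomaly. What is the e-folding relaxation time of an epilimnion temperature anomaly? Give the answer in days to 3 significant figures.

129 days

Areal heat capacity C = ρ c_p D = 998.3 × 4186 × 20.77 = 8.68×10^7 J m⁻² K⁻¹.
Relaxation time τ = C / λ = 8.68×10^7 / 7.770 = 1.12×10^7 s.
In days: 1.12×10^7 s / (86400 s/day) = 129 days.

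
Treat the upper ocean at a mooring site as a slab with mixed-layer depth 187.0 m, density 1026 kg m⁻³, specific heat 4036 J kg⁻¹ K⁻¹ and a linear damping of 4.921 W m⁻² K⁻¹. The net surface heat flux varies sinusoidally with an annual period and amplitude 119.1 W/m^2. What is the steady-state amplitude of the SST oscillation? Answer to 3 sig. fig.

Areal heat capacity C = ρ c_p D = 1026 × 4036 × 187.0 = 7.74×10^8 J m⁻² K⁻¹.
Angular frequency ω = 2π / T = 2π / 3.15×10^7 s = 1.99×10^-7 s⁻¹.
√((Cω)² + λ²) = √((154)² + 4.921²) = 154 W/(m²·K).
Amplitude A = F₀ / √((Cω)²+λ²) = 119.1 / 154 = 0.772 K.

0.772 K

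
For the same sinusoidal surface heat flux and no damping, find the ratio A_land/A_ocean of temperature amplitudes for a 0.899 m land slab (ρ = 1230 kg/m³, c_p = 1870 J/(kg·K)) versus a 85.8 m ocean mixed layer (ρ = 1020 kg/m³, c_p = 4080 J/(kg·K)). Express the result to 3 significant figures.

173

C_ocean = 1020 × 4080 × 85.8 = 3.57×10^8 J/(m²·K).
C_land = 1230 × 1870 × 0.899 = 2.07×10^6 J/(m²·K).
Undamped amplitude ∝ 1/C, so A_land/A_ocean = C_ocean/C_land = 173.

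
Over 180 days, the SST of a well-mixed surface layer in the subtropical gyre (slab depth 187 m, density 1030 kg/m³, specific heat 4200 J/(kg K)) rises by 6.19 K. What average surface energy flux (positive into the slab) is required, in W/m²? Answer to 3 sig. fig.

Areal heat capacity C = ρ c_p D = 1030 × 4200 × 187 = 8.09×10^8 J m⁻² K⁻¹.
Required heat per unit area: Q = C ΔT = 8.09×10^8 × 6.19 = 5.01×10^9 J/m².
Flux F = Q / Δt = 5.01×10^9 / 1.56×10^7 s = 322 W/m².

322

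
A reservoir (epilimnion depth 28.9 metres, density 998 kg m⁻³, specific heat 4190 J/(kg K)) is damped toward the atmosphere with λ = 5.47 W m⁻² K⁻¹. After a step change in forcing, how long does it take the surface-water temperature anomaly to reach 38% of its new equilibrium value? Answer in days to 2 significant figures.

Areal heat capacity C = ρ c_p D = 998 × 4190 × 28.9 = 1.21×10^8 J/(m²·K).
τ = C / λ = 1.21×10^8 / 5.47 = 2.21×10^7 s.
Fraction reached: 1 − e^(−t/τ) = 0.38 ⇒ t = −τ ln(1 − 0.38) = τ × 0.478.
t = 1.06×10^7 s = 122 days.

120 days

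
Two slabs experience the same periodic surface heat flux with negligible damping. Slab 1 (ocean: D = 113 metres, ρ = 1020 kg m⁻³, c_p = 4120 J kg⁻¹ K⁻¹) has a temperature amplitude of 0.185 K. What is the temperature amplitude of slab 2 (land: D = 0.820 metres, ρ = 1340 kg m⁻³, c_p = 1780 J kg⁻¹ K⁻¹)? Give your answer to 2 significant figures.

45 K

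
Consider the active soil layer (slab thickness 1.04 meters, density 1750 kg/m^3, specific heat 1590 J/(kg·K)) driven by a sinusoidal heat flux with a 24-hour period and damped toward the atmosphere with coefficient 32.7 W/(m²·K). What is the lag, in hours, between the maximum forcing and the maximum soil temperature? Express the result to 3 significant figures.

Areal heat capacity C = ρ c_p D = 1750 × 1590 × 1.04 = 2.89×10^6 J/(m²·K).
ω = 2π / 86400 s = 7.27×10^-5 s⁻¹.
Phase lag φ = arctan(Cω/λ) = arctan(210/32.7) = 1.42 rad.
Time lag = φ / ω = 1.42 / 7.27×10^-5 = 19500 s = 5.41 hours.

5.41 hours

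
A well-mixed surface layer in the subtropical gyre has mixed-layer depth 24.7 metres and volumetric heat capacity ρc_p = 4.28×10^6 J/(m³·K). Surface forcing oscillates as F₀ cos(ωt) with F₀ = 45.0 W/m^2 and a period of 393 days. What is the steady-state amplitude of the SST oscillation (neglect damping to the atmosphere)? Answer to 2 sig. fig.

2.3 K

Areal heat capacity C = ρc_p × D = 4.28×10^6 × 24.7 = 1.06×10^8 J m⁻² K⁻¹.
Angular frequency ω = 2π / T = 2π / 3.40×10^7 s = 1.85×10^-7 s⁻¹.
Cω = 1.06×10^8 × 1.85×10^-7 = 19.6 W/(m²·K).
Amplitude A = F₀ / (Cω) = 45.0 / 19.6 = 2.30 K.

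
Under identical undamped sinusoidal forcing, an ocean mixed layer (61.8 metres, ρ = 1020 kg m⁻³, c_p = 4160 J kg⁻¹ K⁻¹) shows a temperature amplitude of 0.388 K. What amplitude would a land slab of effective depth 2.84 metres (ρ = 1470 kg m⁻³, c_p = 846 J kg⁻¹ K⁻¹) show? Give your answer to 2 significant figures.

C_ocean = 2.62×10^8 J/(m²·K); C_land = 3.53×10^6 J/(m²·K).
A ∝ 1/C ⇒ A_land = A_ocean × C_ocean/C_land = 0.388 × 74.2 = 28.8 K.

29 K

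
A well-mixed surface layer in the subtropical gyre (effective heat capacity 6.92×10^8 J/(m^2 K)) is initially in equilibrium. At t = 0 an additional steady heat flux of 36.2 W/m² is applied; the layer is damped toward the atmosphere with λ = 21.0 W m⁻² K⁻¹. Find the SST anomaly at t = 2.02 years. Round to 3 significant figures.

Areal heat capacity C = 6.92×10^8 J/(m^2 K) (given).
τ = C / λ = 6.92×10^8 / 21.0 = 3.30×10^7 s.
Equilibrium anomaly ΔT_eq = F / λ = 36.2 / 21.0 = 1.72 K.
t = 2.02 years = 6.37×10^7 s, so t/τ = 1.93.
ΔT(t) = ΔT_eq (1 − e^(−t/τ)) = 1.72 × (1 − e^−1.93) = 1.47 K.

1.47 K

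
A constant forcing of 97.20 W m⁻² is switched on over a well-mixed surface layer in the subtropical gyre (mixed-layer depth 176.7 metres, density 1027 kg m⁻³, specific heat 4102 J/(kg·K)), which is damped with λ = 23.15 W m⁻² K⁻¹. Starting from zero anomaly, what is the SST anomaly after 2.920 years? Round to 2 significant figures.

Areal heat capacity C = ρ c_p D = 1027 × 4102 × 176.7 = 7.44×10^8 J m⁻² K⁻¹.
τ = C / λ = 7.44×10^8 / 23.15 = 3.22×10^7 s.
Equilibrium anomaly ΔT_eq = F / λ = 97.20 / 23.15 = 4.20 K.
t = 2.920 years = 9.21×10^7 s, so t/τ = 2.87.
ΔT(t) = ΔT_eq (1 − e^(−t/τ)) = 4.20 × (1 − e^−2.87) = 3.96 K.

4.0 K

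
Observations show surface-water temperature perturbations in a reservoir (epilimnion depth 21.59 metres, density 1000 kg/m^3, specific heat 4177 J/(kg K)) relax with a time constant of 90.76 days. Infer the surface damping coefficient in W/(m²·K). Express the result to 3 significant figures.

Areal heat capacity C = ρ c_p D = 1000 × 4177 × 21.59 = 9.02×10^7 J m⁻² K⁻¹.
τ = 90.76 days = 7.84×10^6 s.
λ = C / τ = 9.02×10^7 / 7.84×10^6 = 11.5 W/(m²·K).

11.5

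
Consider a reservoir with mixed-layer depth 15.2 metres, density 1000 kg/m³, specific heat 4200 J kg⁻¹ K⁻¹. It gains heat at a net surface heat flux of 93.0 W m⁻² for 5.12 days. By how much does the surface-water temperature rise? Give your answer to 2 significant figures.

0.64 K

Areal heat capacity C = ρ c_p D = 1000 × 4200 × 15.2 = 6.38×10^7 J/(m^2 K).
Net heat input Q = F Δt = 93.0 × (5.12 days × 86400 s/day) = 4.11×10^7 J/m².
ΔT = Q / C = 4.11×10^7 / 6.38×10^7 = 0.644 K.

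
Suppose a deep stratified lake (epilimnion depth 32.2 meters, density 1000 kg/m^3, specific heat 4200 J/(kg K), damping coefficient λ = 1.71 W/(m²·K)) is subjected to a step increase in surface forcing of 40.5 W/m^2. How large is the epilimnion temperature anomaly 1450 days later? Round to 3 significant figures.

Areal heat capacity C = ρ c_p D = 1000 × 4200 × 32.2 = 1.35×10^8 J/(m²·K).
τ = C / λ = 1.35×10^8 / 1.71 = 7.91×10^7 s.
Equilibrium anomaly ΔT_eq = F / λ = 40.5 / 1.71 = 23.7 K.
t = 1450 days = 1.25×10^8 s, so t/τ = 1.58.
ΔT(t) = ΔT_eq (1 − e^(−t/τ)) = 23.7 × (1 − e^−1.58) = 18.8 K.

18.8 K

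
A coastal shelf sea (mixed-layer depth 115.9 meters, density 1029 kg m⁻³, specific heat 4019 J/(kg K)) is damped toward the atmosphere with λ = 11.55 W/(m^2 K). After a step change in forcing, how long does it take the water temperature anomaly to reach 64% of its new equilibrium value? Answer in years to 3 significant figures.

1.34 years

Areal heat capacity C = ρ c_p D = 1029 × 4019 × 115.9 = 4.79×10^8 J/(m²·K).
τ = C / λ = 4.79×10^8 / 11.55 = 4.15×10^7 s.
Fraction reached: 1 − e^(−t/τ) = 0.64 ⇒ t = −τ ln(1 − 0.64) = τ × 1.02.
t = 4.24×10^7 s = 1.34 years.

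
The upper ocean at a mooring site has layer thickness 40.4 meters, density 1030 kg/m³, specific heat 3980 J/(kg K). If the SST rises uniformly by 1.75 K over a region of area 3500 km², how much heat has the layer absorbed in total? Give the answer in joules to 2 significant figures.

Areal heat capacity C = ρ c_p D = 1030 × 3980 × 40.4 = 1.66×10^8 J m⁻² K⁻¹.
Heat per unit area: q = C ΔT = 1.66×10^8 × 1.75 = 2.90×10^8 J/m².
Total heat: Q = q × A = 2.90×10^8 × (3500 × 10⁶ m²) = 1.01×10^18 J.

1.0×10^18 J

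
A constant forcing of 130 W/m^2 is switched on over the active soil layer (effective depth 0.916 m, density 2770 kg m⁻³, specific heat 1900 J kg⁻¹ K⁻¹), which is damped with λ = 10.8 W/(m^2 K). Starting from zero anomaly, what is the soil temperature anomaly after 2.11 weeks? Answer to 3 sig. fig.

11.3 K

Areal heat capacity C = ρ c_p D = 2770 × 1900 × 0.916 = 4.82×10^6 J/(m²·K).
τ = C / λ = 4.82×10^6 / 10.8 = 4.46×10^5 s.
Equilibrium anomaly ΔT_eq = F / λ = 130 / 10.8 = 12.0 K.
t = 2.11 weeks = 1.28×10^6 s, so t/τ = 2.86.
ΔT(t) = ΔT_eq (1 − e^(−t/τ)) = 12.0 × (1 − e^−2.86) = 11.3 K.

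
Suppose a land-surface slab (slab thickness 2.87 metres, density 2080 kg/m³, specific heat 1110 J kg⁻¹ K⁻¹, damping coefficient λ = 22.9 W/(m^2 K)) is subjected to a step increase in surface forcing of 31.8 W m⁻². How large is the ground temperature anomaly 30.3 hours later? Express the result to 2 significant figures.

0.44 K

Areal heat capacity C = ρ c_p D = 2080 × 1110 × 2.87 = 6.63×10^6 J/(m^2 K).
τ = C / λ = 6.63×10^6 / 22.9 = 2.89×10^5 s.
Equilibrium anomaly ΔT_eq = F / λ = 31.8 / 22.9 = 1.39 K.
t = 30.3 hours = 1.09×10^5 s, so t/τ = 0.377.
ΔT(t) = ΔT_eq (1 − e^(−t/τ)) = 1.39 × (1 − e^−0.377) = 0.436 K.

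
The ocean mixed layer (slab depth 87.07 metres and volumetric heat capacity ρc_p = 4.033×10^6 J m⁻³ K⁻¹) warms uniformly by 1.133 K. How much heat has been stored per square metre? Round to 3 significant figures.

Areal heat capacity C = ρc_p × D = 4.033×10^6 × 87.07 = 3.51×10^8 J m⁻² K⁻¹.
ΔQ = C ΔT = 3.51×10^8 × 1.133 = 3.98×10^8 J/m².

3.98×10^8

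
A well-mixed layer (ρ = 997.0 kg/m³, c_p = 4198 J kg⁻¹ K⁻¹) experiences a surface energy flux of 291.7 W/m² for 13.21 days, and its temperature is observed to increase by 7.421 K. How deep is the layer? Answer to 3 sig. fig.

Heat input Q = F Δt = 291.7 × 1.14×10^6 s = 3.33×10^8 J/m².
Required areal heat capacity C = Q / ΔT = 4.49×10^7 J/(m²·K).
Depth D = C / (ρ c_p) = 4.49×10^7 / (997.0 × 4198) = 10.7 m.

10.7 m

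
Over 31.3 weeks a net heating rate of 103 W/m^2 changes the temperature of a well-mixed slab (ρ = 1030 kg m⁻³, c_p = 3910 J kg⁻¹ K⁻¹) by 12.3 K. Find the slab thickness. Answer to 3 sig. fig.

Heat input Q = F Δt = 103 × 1.89×10^7 s = 1.95×10^9 J/m².
Required areal heat capacity C = Q / ΔT = 1.59×10^8 J/(m²·K).
Depth D = C / (ρ c_p) = 1.59×10^8 / (1030 × 3910) = 39.4 m.

39.4 m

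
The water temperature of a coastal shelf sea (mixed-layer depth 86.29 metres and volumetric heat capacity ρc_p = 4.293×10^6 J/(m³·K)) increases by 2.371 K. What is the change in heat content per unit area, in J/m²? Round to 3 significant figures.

8.78×10^8

Areal heat capacity C = ρc_p × D = 4.293×10^6 × 86.29 = 3.70×10^8 J m⁻² K⁻¹.
ΔQ = C ΔT = 3.70×10^8 × 2.371 = 8.78×10^8 J/m².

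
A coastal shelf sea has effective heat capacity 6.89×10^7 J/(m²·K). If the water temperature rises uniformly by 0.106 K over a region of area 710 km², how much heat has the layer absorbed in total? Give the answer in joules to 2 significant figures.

Areal heat capacity C = 6.89×10^7 J/(m²·K) (given).
Heat per unit area: q = C ΔT = 6.89×10^7 × 0.106 = 7.30×10^6 J/m².
Total heat: Q = q × A = 7.30×10^6 × (710 × 10⁶ m²) = 5.19×10^15 J.

5.2×10^15 J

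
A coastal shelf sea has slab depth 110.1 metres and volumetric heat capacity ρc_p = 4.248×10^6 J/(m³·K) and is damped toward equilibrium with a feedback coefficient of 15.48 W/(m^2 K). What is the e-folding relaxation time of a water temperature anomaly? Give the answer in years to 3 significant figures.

0.957 years

Areal heat capacity C = ρc_p × D = 4.248×10^6 × 110.1 = 4.68×10^8 J m⁻² K⁻¹.
Relaxation time τ = C / λ = 4.68×10^8 / 15.48 = 3.02×10^7 s.
In years: 3.02×10^7 s / (3.156×10^7 s/year) = 0.957 years.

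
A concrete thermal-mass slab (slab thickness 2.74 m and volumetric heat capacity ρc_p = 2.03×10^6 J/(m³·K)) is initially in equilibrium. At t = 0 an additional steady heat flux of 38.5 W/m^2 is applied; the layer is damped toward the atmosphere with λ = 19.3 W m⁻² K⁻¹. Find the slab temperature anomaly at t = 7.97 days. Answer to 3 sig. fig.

1.81 K

Areal heat capacity C = ρc_p × D = 2.03×10^6 × 2.74 = 5.56×10^6 J/(m²·K).
τ = C / λ = 5.56×10^6 / 19.3 = 2.88×10^5 s.
Equilibrium anomaly ΔT_eq = F / λ = 38.5 / 19.3 = 1.99 K.
t = 7.97 days = 6.89×10^5 s, so t/τ = 2.39.
ΔT(t) = ΔT_eq (1 − e^(−t/τ)) = 1.99 × (1 − e^−2.39) = 1.81 K.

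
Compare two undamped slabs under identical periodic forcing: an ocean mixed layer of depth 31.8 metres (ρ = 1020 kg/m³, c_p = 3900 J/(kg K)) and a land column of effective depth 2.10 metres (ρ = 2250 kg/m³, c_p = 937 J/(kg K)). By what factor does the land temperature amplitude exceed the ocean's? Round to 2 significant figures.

C_ocean = 1020 × 3900 × 31.8 = 1.27×10^8 J/(m²·K).
C_land = 2250 × 937 × 2.10 = 4.43×10^6 J/(m²·K).
Undamped amplitude ∝ 1/C, so A_land/A_ocean = C_ocean/C_land = 28.6.

29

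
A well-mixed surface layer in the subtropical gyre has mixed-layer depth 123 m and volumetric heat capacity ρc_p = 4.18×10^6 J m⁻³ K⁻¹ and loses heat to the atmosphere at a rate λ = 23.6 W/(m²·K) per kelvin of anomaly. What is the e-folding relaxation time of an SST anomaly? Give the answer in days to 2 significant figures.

250 days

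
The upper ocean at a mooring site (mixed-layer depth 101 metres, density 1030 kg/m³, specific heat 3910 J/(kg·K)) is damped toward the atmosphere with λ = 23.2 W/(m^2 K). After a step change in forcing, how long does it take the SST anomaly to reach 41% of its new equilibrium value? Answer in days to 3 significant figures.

Areal heat capacity C = ρ c_p D = 1030 × 3910 × 101 = 4.07×10^8 J/(m²·K).
τ = C / λ = 4.07×10^8 / 23.2 = 1.75×10^7 s.
Fraction reached: 1 − e^(−t/τ) = 0.41 ⇒ t = −τ ln(1 − 0.41) = τ × 0.528.
t = 9.25×10^6 s = 107 days.

107 days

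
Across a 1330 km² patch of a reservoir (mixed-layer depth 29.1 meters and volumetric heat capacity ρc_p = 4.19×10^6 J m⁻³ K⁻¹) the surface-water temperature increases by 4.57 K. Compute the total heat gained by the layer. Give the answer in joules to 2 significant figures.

Areal heat capacity C = ρc_p × D = 4.19×10^6 × 29.1 = 1.22×10^8 J/(m²·K).
Heat per unit area: q = C ΔT = 1.22×10^8 × 4.57 = 5.57×10^8 J/m².
Total heat: Q = q × A = 5.57×10^8 × (1330 × 10⁶ m²) = 7.41×10^17 J.

7.4×10^17 J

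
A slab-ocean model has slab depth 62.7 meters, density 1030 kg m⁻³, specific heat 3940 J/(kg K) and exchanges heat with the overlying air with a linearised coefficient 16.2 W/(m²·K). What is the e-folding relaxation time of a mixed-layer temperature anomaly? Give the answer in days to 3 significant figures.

182 days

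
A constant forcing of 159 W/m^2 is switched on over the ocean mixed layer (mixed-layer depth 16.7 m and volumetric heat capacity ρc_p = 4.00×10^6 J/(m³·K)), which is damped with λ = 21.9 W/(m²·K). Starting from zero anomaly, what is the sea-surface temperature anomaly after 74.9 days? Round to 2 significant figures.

6.4 K

Areal heat capacity C = ρc_p × D = 4.00×10^6 × 16.7 = 6.68×10^7 J/(m²·K).
τ = C / λ = 6.68×10^7 / 21.9 = 3.05×10^6 s.
Equilibrium anomaly ΔT_eq = F / λ = 159 / 21.9 = 7.26 K.
t = 74.9 days = 6.47×10^6 s, so t/τ = 2.12.
ΔT(t) = ΔT_eq (1 − e^(−t/τ)) = 7.26 × (1 − e^−2.12) = 6.39 K.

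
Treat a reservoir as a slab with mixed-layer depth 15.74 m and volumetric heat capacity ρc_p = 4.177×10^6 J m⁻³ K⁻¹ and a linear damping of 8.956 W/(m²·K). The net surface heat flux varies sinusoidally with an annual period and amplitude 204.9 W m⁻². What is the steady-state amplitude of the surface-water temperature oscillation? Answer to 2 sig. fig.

13 K

Areal heat capacity C = ρc_p × D = 4.177×10^6 × 15.74 = 6.57×10^7 J/(m^2 K).
Angular frequency ω = 2π / T = 2π / 3.15×10^7 s = 1.99×10^-7 s⁻¹.
√((Cω)² + λ²) = √((13.1)² + 8.956²) = 15.9 W/(m²·K).
Amplitude A = F₀ / √((Cω)²+λ²) = 204.9 / 15.9 = 12.9 K.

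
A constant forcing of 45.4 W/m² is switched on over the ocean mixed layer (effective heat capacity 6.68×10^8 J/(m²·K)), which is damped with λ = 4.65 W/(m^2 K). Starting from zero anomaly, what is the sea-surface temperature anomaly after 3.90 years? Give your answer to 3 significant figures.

5.62 K

Areal heat capacity C = 6.68×10^8 J/(m²·K) (given).
τ = C / λ = 6.68×10^8 / 4.65 = 1.44×10^8 s.
Equilibrium anomaly ΔT_eq = F / λ = 45.4 / 4.65 = 9.76 K.
t = 3.90 years = 1.23×10^8 s, so t/τ = 0.857.
ΔT(t) = ΔT_eq (1 − e^(−t/τ)) = 9.76 × (1 − e^−0.857) = 5.62 K.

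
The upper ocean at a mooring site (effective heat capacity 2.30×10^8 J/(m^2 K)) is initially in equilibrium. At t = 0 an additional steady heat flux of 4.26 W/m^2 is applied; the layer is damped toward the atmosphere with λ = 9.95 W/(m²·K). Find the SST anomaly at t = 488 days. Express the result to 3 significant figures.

Areal heat capacity C = 2.30×10^8 J/(m^2 K) (given).
τ = C / λ = 2.30×10^8 / 9.95 = 2.31×10^7 s.
Equilibrium anomaly ΔT_eq = F / λ = 4.26 / 9.95 = 0.428 K.
t = 488 days = 4.22×10^7 s, so t/τ = 1.82.
ΔT(t) = ΔT_eq (1 − e^(−t/τ)) = 0.428 × (1 − e^−1.82) = 0.359 K.

0.359 K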